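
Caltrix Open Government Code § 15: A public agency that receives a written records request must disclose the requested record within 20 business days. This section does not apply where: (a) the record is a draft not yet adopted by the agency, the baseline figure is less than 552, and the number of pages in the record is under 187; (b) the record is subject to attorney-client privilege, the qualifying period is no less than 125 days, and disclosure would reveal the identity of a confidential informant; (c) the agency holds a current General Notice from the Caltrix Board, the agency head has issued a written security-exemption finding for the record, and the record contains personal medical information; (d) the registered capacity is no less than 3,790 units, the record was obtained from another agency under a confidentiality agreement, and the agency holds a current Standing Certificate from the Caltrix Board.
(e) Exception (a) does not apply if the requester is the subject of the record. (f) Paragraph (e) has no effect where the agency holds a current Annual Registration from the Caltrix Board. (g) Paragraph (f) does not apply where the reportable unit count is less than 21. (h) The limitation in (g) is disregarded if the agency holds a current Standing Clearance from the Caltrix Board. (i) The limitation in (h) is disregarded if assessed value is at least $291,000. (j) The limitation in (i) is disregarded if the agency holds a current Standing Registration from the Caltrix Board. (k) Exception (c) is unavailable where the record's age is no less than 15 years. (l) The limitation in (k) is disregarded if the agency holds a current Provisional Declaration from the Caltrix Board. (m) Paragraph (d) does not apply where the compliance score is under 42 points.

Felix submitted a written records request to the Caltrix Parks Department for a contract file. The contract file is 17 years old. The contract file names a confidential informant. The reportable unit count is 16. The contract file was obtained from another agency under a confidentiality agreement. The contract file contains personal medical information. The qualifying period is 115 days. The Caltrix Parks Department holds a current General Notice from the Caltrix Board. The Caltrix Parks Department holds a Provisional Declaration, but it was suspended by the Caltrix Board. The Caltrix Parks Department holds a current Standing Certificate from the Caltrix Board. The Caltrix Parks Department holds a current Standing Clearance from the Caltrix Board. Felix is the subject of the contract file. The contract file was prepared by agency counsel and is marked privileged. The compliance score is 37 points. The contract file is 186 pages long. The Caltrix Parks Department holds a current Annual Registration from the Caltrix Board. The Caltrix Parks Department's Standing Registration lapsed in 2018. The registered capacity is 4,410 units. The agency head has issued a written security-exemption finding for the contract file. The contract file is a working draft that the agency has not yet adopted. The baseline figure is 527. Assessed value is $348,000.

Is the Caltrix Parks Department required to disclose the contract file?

Yes — the Caltrix Parks Department must disclose the contract file.

All of (a)'s requirements are met (the contract file is an unadopted draft; the baseline figure is 527, less than the 552 limit; the number of pages in the record is 186, under the 187 limit). Turning to paragraphs (e)–(j): (e) operates — Felix is the subject of the contract file. (f) would limit (e) — a current Annual Registration is held — but (g) sets (f) aside: (g) is engaged — the reportable unit count is 16, less than the 21 limit. (h) would limit (g) — a current Standing Clearance is held — but (i) sets (h) aside: (i) is engaged — assessed value is $348,000, meeting the $291,000 threshold. (j) is not engaged (the Standing Registration is not current), so (i) stands. (a) is therefore removed.
Exception (b) does not apply: the qualifying period is 115 days, short of 125 days.
All of (c)'s requirements are met (a current General Notice is held; a written security-exemption finding has been issued; the contract file contains personal medical information). However, paragraphs (k)–(l) must be considered: (k) operates against (c): the record's age is 17 years, meeting the 15 years threshold. (l), which would lift (k), does not operate here — there is no Provisional Declaration in force. So (c) is unavailable.
Exception (d): the registered capacity is 4,410 units, meeting the 3,790 units threshold; the contract file was obtained under a confidentiality agreement; a current Standing Certificate is held — every condition holds. But: (m) operates — the compliance score is 37 points, under the 42 points limit. (d) is therefore removed.
No exception applies. The general rule governs.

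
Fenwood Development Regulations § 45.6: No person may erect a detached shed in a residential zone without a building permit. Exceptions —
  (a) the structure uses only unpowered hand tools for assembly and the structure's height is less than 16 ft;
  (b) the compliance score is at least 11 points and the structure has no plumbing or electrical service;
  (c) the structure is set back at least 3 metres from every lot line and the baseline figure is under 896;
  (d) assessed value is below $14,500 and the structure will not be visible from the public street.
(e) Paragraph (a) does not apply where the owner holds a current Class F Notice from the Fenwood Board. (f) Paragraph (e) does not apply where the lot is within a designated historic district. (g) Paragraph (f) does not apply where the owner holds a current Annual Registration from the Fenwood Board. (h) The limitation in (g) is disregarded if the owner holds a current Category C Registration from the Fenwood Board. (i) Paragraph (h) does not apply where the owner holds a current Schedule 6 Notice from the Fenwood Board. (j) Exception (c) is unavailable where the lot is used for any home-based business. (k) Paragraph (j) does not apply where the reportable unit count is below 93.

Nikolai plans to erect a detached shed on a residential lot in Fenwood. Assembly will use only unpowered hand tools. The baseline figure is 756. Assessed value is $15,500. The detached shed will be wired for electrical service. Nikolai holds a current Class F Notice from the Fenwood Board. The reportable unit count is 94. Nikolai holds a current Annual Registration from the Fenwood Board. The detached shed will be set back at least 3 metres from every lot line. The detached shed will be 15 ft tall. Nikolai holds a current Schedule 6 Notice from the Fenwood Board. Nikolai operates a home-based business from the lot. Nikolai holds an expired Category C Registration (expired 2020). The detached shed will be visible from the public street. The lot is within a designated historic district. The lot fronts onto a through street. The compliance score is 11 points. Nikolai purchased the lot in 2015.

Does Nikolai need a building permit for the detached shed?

Yes — Nikolai must obtain a building permit.

Exception (a): assembly uses only hand tools; the structure's height is 15 ft, less than the 16 ft limit — every condition holds. But applying paragraphs (e)–(i): (e) operates against (a): a current Class F Notice is held. (f) would limit (e) — the lot is in a historic district — but (g) sets (f) aside: (g) applies — a current Annual Registration is held. (h), which would lift (g), is inapplicable — there is no Category C Registration in force. (a) is therefore removed.
Exception (b) requires that the structure has no plumbing or electrical service; but electrical service is planned, so (b) is unavailable.
Exception (c): the setback is at least 3 m on every side; the baseline figure is 756, under the 896 limit — every condition holds. However, paragraphs (j)–(k) must be considered: (j) applies — a home-based business operates on the lot. (k), which would lift (j), does not operate here — the reportable unit count is 94, not below 93. So (c) is unavailable.
Exception (d) fails — assessed value is $15,500, not below $14,500.
No exception displaces § 45.6.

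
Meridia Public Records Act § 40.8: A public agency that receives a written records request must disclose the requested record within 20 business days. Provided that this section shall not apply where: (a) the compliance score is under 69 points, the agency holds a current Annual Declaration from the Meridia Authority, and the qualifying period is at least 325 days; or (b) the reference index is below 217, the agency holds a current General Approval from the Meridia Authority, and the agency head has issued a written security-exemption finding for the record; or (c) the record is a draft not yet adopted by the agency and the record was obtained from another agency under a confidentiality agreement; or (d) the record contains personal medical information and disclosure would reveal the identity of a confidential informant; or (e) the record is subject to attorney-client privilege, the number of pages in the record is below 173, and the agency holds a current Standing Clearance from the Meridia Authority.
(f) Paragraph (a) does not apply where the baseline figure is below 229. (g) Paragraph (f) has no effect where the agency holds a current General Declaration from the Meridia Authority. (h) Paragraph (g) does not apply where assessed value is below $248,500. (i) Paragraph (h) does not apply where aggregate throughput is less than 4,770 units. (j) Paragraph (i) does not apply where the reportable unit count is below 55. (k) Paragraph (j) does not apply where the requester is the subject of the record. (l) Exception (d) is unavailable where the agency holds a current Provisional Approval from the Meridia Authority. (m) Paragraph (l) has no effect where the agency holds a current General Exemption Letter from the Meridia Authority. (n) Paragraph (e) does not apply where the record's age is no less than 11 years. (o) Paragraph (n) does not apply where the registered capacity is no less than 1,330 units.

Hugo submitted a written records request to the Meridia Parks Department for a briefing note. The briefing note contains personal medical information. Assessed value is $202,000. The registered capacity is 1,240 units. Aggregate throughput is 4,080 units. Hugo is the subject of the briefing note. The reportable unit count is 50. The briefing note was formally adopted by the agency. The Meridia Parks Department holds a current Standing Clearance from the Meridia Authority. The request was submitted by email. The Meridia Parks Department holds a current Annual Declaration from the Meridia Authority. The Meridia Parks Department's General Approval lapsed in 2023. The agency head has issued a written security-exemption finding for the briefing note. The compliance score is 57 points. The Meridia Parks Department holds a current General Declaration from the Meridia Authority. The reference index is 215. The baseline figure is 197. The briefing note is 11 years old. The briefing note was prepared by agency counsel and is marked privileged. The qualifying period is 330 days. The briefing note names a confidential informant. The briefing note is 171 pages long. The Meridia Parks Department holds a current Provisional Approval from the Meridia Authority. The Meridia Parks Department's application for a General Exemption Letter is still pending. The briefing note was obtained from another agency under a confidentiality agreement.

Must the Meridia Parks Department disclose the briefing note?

Exception (a) is satisfied on its face — the compliance score is 57 points, under the 69 points limit; a current Annual Declaration is held; the qualifying period is 330 days, meeting the 325 days threshold. Applying paragraphs (f)–(k): (f) is triggered (the baseline figure is 197, below the 229 limit), but is set aside by (g): (g) operates against (f): a current General Declaration is held. (h) operates (assessed value is $202,000, below the $248,500 limit), but is itself disapplied by (i): (i) operates against (h): aggregate throughput is 4,080 units, less than the 4,770 units limit. (j) is engaged (the reportable unit count is 50, below the 55 limit), but is itself disapplied by (k): (k) operates against (j): Hugo is the subject of the briefing note. So (a) applies.
Exception (b) does not apply: there is no General Approval in force.
Exception (c) requires that the record is a draft not yet adopted by the agency; but the briefing note has been formally adopted, so (c) is unavailable.
All of (d)'s requirements are met (the briefing note contains personal medical information; the briefing note names a confidential informant). But applying paragraphs (l)–(m): (l) operates against (d): a current Provisional Approval is held. (m) is not engaged (there is no General Exemption Letter in force), so (l) stands. Exception (d) does not apply.
Exception (e) is satisfied on its face — the briefing note is privileged; the number of pages in the record is 171, below the 173 limit; a current Standing Clearance is held. But applying paragraphs (n)–(o): (n) operates against (e): the record's age is 11 years, meeting the 11 years threshold. (o), which would lift (n), is not engaged — the registered capacity is 1,240 units, short of 1,330 units. Exception (e) does not apply.

No — exception (a) applies; the Meridia Parks Department is not required to disclose the briefing note.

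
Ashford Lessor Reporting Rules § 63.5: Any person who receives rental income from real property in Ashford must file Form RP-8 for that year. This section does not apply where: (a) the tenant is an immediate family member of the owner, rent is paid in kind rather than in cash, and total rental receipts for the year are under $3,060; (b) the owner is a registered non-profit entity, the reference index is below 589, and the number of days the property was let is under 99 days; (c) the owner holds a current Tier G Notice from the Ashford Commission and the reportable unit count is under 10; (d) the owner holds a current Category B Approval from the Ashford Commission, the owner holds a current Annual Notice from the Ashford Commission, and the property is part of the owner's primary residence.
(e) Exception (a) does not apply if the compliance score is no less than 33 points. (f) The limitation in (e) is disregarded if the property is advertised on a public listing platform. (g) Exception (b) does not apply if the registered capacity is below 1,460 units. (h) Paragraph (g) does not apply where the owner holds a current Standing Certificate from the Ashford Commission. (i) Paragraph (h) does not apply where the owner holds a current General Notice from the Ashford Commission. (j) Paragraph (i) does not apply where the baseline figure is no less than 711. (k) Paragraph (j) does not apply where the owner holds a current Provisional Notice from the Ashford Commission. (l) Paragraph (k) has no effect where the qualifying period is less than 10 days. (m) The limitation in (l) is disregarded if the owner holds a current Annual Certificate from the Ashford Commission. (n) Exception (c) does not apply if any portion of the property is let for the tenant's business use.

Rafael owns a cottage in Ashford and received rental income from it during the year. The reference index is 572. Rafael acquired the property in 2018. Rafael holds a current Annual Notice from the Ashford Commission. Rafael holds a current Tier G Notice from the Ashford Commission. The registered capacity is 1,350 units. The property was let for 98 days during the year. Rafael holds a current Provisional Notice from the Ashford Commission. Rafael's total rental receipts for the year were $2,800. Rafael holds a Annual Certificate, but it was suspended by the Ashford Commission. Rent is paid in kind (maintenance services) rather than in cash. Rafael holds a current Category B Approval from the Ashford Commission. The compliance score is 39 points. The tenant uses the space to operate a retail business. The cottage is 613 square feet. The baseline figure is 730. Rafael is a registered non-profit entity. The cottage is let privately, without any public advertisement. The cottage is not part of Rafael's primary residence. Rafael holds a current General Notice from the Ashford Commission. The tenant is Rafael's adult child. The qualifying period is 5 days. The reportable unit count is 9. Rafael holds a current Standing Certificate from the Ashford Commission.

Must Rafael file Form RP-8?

No — exception (b) applies; Rafael is not required to file Form RP-8.

Exception (a)'s conditions are all satisfied: the tenant is an immediate family member; rent is paid in kind; total rental receipts for the year are $2,800, under the $3,060 limit. However, paragraphs (e)–(f) must be considered: (e) operates against (a): the compliance score is 39 points, meeting the 33 points threshold. (f), which would lift (e), is not triggered — the property is let privately without advertisement. Exception (a) does not apply.
All of (b)'s requirements are met (Rafael is a registered non-profit; the reference index is 572, below the 589 limit; the number of days the property was let is 98 days, under the 99 days limit). Under paragraphs (g)–(m): (g) would limit (b) — the registered capacity is 1,350 units, below the 1,460 units limit — but (h) sets (g) aside: (h) applies — a current Standing Certificate is held. (i) is triggered (a current General Notice is held), but is itself disapplied by (j): (j) operates against (i): the baseline figure is 730, meeting the 711 threshold. (k) would limit (j) — a current Provisional Notice is held — but (l) sets (k) aside: (l) operates — the qualifying period is 5 days, less than the 10 days limit. (m), which would lift (l), is not triggered — there is no Annual Certificate in force. So (b) applies.
All of (c)'s requirements are met (a current Tier G Notice is held; the reportable unit count is 9, under the 10 limit). But applying paragraph (n): (n) applies — the space is let for business use. Exception (c) does not apply.
Exception (d) requires that the property is part of the owner's primary residence; but the cottage is not part of the primary residence, so (d) is unavailable.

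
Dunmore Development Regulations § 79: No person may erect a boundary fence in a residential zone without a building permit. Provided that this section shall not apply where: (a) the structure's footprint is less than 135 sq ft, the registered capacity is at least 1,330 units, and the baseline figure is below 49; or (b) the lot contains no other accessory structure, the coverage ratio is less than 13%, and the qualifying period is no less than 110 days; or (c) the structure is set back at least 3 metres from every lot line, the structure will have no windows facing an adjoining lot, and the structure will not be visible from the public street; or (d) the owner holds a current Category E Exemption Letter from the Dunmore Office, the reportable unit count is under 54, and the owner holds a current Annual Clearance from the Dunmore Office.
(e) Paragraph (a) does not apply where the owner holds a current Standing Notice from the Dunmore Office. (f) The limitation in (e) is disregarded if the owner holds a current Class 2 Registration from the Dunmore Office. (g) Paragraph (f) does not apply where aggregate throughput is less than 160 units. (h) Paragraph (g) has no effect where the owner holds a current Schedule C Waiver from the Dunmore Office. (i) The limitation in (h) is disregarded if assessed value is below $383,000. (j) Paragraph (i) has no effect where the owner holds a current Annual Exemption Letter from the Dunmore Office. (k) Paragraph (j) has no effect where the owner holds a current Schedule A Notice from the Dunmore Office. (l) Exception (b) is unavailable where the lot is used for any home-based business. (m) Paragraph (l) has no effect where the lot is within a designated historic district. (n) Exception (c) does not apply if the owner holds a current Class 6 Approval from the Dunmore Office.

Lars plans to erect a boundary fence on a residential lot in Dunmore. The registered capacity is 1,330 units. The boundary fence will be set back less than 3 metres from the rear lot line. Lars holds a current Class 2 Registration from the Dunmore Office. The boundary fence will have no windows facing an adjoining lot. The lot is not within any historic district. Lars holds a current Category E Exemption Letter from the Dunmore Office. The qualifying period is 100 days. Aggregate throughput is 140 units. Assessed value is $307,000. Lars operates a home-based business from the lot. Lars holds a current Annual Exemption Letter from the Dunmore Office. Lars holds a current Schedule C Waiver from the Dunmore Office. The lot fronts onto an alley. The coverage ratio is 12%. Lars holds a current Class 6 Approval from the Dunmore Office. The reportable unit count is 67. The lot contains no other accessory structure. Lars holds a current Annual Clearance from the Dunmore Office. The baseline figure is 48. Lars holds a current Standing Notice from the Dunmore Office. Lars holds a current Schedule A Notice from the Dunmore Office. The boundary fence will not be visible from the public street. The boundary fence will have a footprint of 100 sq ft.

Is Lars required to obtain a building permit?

Exception (a): the structure's footprint is 100 sq ft, less than the 135 sq ft limit; the registered capacity is 1,330 units, meeting the 1,330 units threshold; the baseline figure is 48, below the 49 limit — every condition holds. Turning to paragraphs (e)–(k): (e) operates against (a): a current Standing Notice is held. (f) would limit (e) — a current Class 2 Registration is held — but (g) sets (f) aside: (g) applies — aggregate throughput is 140 units, less than the 160 units limit. (h) would limit (g) — a current Schedule C Waiver is held — but (i) sets (h) aside: (i) operates against (h): assessed value is $307,000, below the $383,000 limit. (j) is triggered (a current Annual Exemption Letter is held), but is displaced by (k): (k) operates against (j): a current Schedule A Notice is held. So (a) is unavailable.
Exception (b) requires that the qualifying period is no less than 110 days; but the qualifying period is 100 days, short of 110 days, so (b) is unavailable.
Exception (c) does not apply: the rear setback is under 3 m.
Exception (d) requires that the reportable unit count is under 54; but the reportable unit count is 67, not under 54, so (d) is unavailable.
Every exception is unavailable, so the rule governs.

Yes — Lars must obtain a building permit.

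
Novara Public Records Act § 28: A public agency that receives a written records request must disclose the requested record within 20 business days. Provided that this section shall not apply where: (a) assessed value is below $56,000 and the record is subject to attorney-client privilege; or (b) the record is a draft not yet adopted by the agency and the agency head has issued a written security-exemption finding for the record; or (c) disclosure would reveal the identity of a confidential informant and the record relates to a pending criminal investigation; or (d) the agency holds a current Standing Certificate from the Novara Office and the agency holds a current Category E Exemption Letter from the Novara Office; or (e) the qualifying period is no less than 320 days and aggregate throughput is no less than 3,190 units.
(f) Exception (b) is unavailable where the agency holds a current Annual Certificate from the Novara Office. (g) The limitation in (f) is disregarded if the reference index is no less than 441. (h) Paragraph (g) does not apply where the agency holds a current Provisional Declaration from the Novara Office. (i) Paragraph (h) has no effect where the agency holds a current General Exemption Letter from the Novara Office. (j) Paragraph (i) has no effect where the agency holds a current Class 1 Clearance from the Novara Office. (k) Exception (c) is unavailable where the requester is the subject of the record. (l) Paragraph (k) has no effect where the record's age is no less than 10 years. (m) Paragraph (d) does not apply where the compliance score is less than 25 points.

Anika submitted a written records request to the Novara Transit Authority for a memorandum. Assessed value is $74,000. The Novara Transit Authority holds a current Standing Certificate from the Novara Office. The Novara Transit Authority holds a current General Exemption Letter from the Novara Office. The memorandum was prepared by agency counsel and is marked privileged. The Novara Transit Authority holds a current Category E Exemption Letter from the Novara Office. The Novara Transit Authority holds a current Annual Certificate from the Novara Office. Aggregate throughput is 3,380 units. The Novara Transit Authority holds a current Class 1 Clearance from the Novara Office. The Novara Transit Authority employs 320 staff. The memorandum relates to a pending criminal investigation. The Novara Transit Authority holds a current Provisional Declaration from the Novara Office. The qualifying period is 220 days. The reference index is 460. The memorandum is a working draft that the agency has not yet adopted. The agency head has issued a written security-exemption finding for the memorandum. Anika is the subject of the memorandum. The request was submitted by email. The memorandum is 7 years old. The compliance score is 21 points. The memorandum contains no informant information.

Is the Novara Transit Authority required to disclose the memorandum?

Exception (a) does not apply: assessed value is $74,000, not below $56,000.
Exception (b)'s conditions are all satisfied: the memorandum is an unadopted draft; a written security-exemption finding has been issued. However, paragraphs (f)–(j) must be considered: (f) operates against (b): a current Annual Certificate is held. (g) operates (the reference index is 460, meeting the 441 threshold), but yields to (h): (h) is triggered — a current Provisional Declaration is held. (i) would limit (h) — a current General Exemption Letter is held — but (j) sets (i) aside: (j) operates against (i): a current Class 1 Clearance is held. Exception (b) does not apply.
Exception (c) fails — the memorandum contains no informant information.
All of (d)'s requirements are met (a current Standing Certificate is held; a current Category E Exemption Letter is held). But applying paragraph (m): (m) is engaged — the compliance score is 21 points, less than the 25 points limit. So (d) is unavailable.
Exception (e) requires that the qualifying period is no less than 320 days; but the qualifying period is 220 days, short of 320 days, so (e) is unavailable.
No exception is made out. the Novara Transit Authority falls within the general rule.

Yes — the Novara Transit Authority must disclose the memorandum.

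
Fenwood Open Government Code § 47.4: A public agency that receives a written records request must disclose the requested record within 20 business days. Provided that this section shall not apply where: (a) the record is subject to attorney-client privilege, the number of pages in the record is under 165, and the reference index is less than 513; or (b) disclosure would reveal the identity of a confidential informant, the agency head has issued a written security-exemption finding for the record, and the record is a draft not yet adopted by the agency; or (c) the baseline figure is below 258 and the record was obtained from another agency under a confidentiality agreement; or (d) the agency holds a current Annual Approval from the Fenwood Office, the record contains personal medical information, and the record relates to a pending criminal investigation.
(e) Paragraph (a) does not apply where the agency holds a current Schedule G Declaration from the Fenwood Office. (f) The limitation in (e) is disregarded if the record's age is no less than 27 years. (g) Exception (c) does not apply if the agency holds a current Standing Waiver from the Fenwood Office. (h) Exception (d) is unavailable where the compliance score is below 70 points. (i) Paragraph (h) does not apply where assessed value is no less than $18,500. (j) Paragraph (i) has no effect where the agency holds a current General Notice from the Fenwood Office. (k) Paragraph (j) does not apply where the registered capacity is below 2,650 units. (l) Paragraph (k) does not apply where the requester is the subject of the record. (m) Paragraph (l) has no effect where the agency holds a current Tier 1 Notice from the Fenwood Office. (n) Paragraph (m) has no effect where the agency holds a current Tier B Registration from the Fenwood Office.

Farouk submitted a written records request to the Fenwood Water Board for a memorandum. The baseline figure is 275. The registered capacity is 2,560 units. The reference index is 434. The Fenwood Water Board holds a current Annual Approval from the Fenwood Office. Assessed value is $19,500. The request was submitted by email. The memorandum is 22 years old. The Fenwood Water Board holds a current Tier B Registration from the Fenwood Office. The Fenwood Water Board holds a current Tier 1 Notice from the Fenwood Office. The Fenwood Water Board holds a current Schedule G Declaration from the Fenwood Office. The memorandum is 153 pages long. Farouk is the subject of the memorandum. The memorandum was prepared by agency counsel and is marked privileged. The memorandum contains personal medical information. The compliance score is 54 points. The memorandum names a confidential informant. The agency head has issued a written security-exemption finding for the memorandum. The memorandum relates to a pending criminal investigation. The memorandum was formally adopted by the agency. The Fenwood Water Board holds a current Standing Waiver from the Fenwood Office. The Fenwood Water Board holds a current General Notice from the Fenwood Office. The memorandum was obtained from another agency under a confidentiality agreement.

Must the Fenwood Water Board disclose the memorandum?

Exception (a)'s conditions are all satisfied: the memorandum is privileged; the number of pages in the record is 153, under the 165 limit; the reference index is 434, less than the 513 limit. Turning to paragraphs (e)–(f): (e) operates against (a): a current Schedule G Declaration is held. (f), which would lift (e), is not triggered — the record's age is 22 years, short of 27 years. So (a) is unavailable.
Exception (b) fails — the memorandum has been formally adopted.
Exception (c) requires that the baseline figure is below 258; but the baseline figure is 275, not below 258, so (c) is unavailable.
All of (d)'s requirements are met (a current Annual Approval is held; the memorandum contains personal medical information; the memorandum relates to a pending investigation). Turning to paragraphs (h)–(n): (h) operates against (d): the compliance score is 54 points, below the 70 points limit. (i) is engaged (assessed value is $19,500, meeting the $18,500 threshold), but is displaced by (j): (j) operates against (i): a current General Notice is held. (k) would limit (j) — the registered capacity is 2,560 units, below the 2,650 units limit — but (l) sets (k) aside: (l) operates against (k): Farouk is the subject of the memorandum. (m) operates (a current Tier 1 Notice is held), but is set aside by (n): (n) operates against (m): a current Tier B Registration is held. So (d) is unavailable.
None of the exceptions is available; § 47.4 applies in full.

Yes — the Fenwood Water Board must disclose the memorandum.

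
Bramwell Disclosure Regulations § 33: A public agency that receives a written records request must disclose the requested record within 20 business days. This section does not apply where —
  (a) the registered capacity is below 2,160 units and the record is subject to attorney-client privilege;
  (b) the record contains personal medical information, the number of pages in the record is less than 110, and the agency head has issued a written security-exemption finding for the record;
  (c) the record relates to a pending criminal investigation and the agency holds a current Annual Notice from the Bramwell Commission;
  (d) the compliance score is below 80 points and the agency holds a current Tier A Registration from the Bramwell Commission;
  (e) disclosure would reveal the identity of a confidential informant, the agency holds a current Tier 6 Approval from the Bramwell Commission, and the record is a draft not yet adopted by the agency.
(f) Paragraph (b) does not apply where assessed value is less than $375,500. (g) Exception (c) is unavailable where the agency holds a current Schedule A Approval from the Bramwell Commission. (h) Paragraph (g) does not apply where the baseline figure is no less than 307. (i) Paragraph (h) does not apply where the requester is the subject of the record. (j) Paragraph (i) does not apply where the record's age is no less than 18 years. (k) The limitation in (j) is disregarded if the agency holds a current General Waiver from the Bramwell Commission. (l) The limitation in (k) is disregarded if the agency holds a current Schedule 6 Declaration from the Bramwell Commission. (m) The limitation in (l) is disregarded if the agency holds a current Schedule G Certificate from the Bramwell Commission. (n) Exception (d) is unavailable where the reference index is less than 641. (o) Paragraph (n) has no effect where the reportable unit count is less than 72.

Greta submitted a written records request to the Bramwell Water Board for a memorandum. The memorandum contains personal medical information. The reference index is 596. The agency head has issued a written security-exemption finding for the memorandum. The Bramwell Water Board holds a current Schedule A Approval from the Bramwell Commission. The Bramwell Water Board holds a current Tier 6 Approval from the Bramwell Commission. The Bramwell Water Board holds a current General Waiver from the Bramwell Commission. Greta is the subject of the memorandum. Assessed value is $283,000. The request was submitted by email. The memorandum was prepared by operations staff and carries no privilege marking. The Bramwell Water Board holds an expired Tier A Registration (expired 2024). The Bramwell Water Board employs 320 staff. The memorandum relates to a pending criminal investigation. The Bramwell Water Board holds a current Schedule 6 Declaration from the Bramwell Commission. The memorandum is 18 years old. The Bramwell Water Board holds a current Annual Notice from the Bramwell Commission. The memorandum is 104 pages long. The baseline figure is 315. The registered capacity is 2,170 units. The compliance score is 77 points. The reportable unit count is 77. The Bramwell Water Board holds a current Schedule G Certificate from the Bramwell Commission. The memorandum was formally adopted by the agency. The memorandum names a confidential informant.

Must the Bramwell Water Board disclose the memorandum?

Yes — the Bramwell Water Board must disclose the memorandum.

Exception (a) fails — the registered capacity is 2,170 units, not below 2,160 units.
Exception (b): the memorandum contains personal medical information; the number of pages in the record is 104, less than the 110 limit; a written security-exemption finding has been issued — every condition holds. Turning to paragraph (f): (f) operates against (b): assessed value is $283,000, less than the $375,500 limit. Exception (b) does not apply.
Exception (c): the memorandum relates to a pending investigation; a current Annual Notice is held — every condition holds. Turning to paragraphs (g)–(m): (g) operates against (c): a current Schedule A Approval is held. (h) is engaged (the baseline figure is 315, meeting the 307 threshold), but is overridden by (i): (i) is triggered — Greta is the subject of the memorandum. (j) would limit (i) — the record's age is 18 years, meeting the 18 years threshold — but (k) sets (j) aside: (k) is engaged — a current General Waiver is held. (l) would limit (k) — a current Schedule 6 Declaration is held — but (m) sets (l) aside: (m) operates against (l): a current Schedule G Certificate is held. So (c) is unavailable.
Exception (d) fails — no current Tier A Registration is held.
Exception (e) requires that the record is a draft not yet adopted by the agency; but the memorandum has been formally adopted, so (e) is unavailable.
No exception applies. The general rule governs.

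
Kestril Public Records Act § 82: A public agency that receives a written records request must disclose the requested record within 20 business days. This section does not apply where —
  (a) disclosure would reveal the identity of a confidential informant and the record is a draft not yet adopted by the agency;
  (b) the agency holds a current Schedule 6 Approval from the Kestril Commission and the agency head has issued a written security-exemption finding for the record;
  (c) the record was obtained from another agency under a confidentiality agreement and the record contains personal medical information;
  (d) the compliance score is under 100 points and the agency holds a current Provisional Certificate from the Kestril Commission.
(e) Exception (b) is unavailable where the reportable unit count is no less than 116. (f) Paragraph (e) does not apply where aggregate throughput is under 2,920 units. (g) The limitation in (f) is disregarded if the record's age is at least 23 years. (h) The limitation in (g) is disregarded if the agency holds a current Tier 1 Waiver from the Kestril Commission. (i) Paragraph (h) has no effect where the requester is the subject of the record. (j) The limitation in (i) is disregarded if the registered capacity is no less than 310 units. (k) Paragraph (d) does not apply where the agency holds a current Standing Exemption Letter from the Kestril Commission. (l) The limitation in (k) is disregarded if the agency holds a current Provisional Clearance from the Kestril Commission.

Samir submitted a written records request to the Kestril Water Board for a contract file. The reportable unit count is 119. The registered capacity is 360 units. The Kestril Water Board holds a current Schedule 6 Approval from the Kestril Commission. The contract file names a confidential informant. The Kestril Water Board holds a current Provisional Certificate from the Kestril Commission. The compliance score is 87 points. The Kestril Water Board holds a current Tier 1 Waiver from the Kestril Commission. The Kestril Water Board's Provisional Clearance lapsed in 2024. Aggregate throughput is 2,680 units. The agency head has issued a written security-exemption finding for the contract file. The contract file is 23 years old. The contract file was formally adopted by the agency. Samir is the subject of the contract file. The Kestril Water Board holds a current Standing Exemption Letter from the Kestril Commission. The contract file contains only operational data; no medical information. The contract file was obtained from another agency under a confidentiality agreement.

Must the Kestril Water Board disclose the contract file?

No — exception (b) applies; the Kestril Water Board is not required to disclose the contract file.

Exception (a) fails — the contract file has been formally adopted.
Exception (b)'s conditions are all satisfied: a current Schedule 6 Approval is held; a written security-exemption finding has been issued. Under paragraphs (e)–(j): (e) is triggered (the reportable unit count is 119, meeting the 116 threshold), but is set aside by (f): (f) operates against (e): aggregate throughput is 2,680 units, under the 2,920 units limit. (g) would limit (f) — the record's age is 23 years, meeting the 23 years threshold — but (h) sets (g) aside: (h) is triggered — a current Tier 1 Waiver is held. (i) would limit (h) — Samir is the subject of the contract file — but (j) sets (i) aside: (j) operates against (i): the registered capacity is 360 units, meeting the 310 units threshold. So (b) applies.
Exception (c) requires that the record contains personal medical information; but the contract file contains only operational data, so (c) is unavailable.
Exception (d): the compliance score is 87 points, under the 100 points limit; a current Provisional Certificate is held — every condition holds. Turning to paragraphs (k)–(l): (k) operates against (d): a current Standing Exemption Letter is held. (l), which would lift (k), does not operate here — no current Provisional Clearance is held. Exception (d) does not apply.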